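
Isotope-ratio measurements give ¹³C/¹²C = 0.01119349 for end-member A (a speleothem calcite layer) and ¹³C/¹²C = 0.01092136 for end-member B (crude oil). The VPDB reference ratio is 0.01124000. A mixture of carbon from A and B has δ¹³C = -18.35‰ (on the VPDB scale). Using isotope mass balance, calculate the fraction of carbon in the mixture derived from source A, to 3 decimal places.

0.413

δ_A = (0.01119349/0.01124000 − 1)×1000 = (0.995862 − 1)×1000 = -4.138‰
δ_B = (0.01092136/0.01124000 − 1)×1000 = (0.971651 − 1)×1000 = -28.349‰
f_A = (δ_mix − δ_B)/(δ_A − δ_B) = (-18.35 − (-28.349))/(-4.138 − (-28.349))
f_A = 9.999 / 24.211 = 0.4130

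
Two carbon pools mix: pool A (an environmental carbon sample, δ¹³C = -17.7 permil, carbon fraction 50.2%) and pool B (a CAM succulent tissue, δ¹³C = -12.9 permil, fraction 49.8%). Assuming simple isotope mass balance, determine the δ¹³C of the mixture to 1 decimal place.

-15.3 permil

δ_mix = f_A·δ_A + f_B·δ_B
δ_mix = 0.502 × (-17.7) + 0.498 × (-12.9)
δ_mix = -8.89 + -6.42 = -15.31 permil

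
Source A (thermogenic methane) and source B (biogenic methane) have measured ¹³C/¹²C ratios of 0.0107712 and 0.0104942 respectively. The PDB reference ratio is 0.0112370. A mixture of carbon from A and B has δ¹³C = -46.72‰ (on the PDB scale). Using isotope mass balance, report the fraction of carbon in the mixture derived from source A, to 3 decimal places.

0.786

δ_A = (0.0107712/0.0112370 − 1)×1000 = (0.958548 − 1)×1000 = -41.452‰
δ_B = (0.0104942/0.0112370 − 1)×1000 = (0.933897 − 1)×1000 = -66.103‰
f_A = (δ_mix − δ_B)/(δ_A − δ_B) = (-46.72 − (-66.103))/(-41.452 − (-66.103))
f_A = 19.383 / 24.651 = 0.7863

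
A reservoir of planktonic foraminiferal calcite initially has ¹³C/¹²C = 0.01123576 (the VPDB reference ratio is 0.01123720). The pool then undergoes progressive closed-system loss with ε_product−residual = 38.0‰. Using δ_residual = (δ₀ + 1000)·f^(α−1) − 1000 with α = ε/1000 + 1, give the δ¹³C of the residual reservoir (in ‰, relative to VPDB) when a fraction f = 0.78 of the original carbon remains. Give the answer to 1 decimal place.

δ₀ = (0.01123576/0.01123720 − 1)×1000 = (0.999872 − 1)×1000 = -0.128‰
α − 1 = ε/1000 = 0.0380
f^(α−1) = 0.78^(0.0380) = 0.990603
δ_res = (-0.128 + 1000) × 0.990603 − 1000 = 990.476 − 1000 = -9.52‰

-9.5‰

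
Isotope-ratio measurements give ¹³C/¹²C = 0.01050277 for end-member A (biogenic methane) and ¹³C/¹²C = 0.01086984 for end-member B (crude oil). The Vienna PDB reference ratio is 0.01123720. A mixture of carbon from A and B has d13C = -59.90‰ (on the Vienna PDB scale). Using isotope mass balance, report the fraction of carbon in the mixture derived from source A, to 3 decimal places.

δ_A = (0.01050277/0.01123720 − 1)×1000 = (0.934643 − 1)×1000 = -65.357‰
δ_B = (0.01086984/0.01123720 − 1)×1000 = (0.967309 − 1)×1000 = -32.691‰
f_A = (δ_mix − δ_B)/(δ_A − δ_B) = (-59.90 − (-32.691))/(-65.357 − (-32.691))
f_A = -27.209 / -32.666 = 0.8329

0.833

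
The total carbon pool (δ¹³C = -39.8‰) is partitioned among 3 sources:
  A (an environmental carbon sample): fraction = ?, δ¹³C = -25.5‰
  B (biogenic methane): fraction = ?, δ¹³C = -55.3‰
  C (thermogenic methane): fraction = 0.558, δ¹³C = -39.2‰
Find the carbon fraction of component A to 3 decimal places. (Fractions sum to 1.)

Let f_A and f_B be the unknown fractions; fractions sum to 1 so f_A + f_B = 0.442.
Mass balance: Σ fᵢ·δᵢ = δ_bulk ⇒ f_A·(-25.5) + f_B·(-55.3) = -39.8 − (-21.874) = -17.926
Substitute f_B = 0.442 − f_A:
f_A·(-25.5 − -55.3) = -17.926 − 0.442×(-55.3) = 6.516
f_A = 6.516 / 29.8 = 0.2187

0.219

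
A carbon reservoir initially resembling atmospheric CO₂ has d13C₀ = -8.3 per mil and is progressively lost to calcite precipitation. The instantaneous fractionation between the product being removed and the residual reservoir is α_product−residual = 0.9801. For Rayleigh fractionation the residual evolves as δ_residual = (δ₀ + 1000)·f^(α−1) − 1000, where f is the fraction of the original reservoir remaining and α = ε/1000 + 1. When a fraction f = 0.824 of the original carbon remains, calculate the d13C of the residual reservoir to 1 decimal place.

-4.5 per mil

Rayleigh residual: δ_res = (δ₀ + 1000)·f^(α−1) − 1000
α − 1 = -0.01990
f^(α−1) = 0.824^(-0.01990) = 1.003860
δ_res = (-8.3 + 1000) × 1.003860 − 1000 = 995.528 − 1000 = -4.47 per mil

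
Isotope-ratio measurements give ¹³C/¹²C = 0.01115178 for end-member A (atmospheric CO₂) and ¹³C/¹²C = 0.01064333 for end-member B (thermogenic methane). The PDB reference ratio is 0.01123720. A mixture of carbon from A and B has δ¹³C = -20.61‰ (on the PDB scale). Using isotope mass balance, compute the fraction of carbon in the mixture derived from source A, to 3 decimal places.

0.713

δ_A = (0.01115178/0.01123720 − 1)×1000 = (0.992398 − 1)×1000 = -7.602‰
δ_B = (0.01064333/0.01123720 − 1)×1000 = (0.947151 − 1)×1000 = -52.849‰
f_A = (δ_mix − δ_B)/(δ_A − δ_B) = (-20.61 − (-52.849))/(-7.602 − (-52.849))
f_A = 32.239 / 45.247 = 0.7125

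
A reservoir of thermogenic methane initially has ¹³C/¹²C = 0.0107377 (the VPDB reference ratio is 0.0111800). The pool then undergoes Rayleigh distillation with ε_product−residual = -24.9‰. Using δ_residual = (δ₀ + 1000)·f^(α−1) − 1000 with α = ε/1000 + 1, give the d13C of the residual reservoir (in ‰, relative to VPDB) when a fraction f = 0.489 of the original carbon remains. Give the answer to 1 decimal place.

-22.3‰

δ₀ = (0.0107377/0.0111800 − 1)×1000 = (0.960438 − 1)×1000 = -39.562‰
α − 1 = ε/1000 = -0.0249
f^(α−1) = 0.489^(-0.0249) = 1.017973
δ_res = (-39.562 + 1000) × 1.017973 − 1000 = 977.700 − 1000 = -22.30‰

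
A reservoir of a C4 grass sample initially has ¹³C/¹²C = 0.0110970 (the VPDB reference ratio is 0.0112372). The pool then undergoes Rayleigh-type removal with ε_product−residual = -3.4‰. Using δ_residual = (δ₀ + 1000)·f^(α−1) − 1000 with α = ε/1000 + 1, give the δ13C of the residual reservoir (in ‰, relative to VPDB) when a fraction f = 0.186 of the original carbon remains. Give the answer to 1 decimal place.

-6.8‰

δ₀ = (0.0110970/0.0112372 − 1)×1000 = (0.987524 − 1)×1000 = -12.476‰
α − 1 = ε/1000 = -0.0034
f^(α−1) = 0.186^(-0.0034) = 1.005735
δ_res = (-12.476 + 1000) × 1.005735 − 1000 = 993.187 − 1000 = -6.81‰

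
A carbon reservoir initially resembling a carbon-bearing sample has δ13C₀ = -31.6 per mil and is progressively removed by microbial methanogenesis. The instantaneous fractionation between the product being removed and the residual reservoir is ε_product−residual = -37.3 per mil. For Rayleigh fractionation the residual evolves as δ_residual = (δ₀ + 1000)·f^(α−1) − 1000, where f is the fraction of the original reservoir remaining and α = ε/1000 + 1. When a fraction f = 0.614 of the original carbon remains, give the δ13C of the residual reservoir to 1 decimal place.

-13.8 per mil

Rayleigh residual: δ_res = (δ₀ + 1000)·f^(α−1) − 1000
α = ε/1000 + 1 = 0.96270, so α − 1 = -0.03730
f^(α−1) = 0.614^(-0.03730) = 1.018360
δ_res = (-31.6 + 1000) × 1.018360 − 1000 = 986.180 − 1000 = -13.82 per mil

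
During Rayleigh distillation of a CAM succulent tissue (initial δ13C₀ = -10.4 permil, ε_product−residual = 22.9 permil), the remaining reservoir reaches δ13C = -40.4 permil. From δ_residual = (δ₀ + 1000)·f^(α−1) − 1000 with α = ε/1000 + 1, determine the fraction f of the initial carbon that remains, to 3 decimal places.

α − 1 = ε/1000 = 0.0229
(δ_res + 1000)/(δ₀ + 1000) = (-40.4 + 1000)/(-10.4 + 1000) = 959.6/989.6 = 0.969685
f = 0.969685^(1/0.0229) = exp(ln(0.969685)/0.0229) = exp(-0.03078/0.0229)
f = exp(-1.3443) = 0.2607

0.261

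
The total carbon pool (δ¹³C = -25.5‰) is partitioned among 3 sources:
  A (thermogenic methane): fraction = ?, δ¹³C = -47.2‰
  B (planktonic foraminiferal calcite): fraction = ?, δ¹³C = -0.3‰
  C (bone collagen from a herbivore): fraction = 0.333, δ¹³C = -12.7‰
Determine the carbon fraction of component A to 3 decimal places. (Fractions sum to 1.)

Let f_A and f_B be the unknown fractions; fractions sum to 1 so f_A + f_B = 0.667.
Mass balance: Σ fᵢ·δᵢ = δ_bulk ⇒ f_A·(-47.2) + f_B·(-0.3) = -25.5 − (-4.229) = -21.271
Substitute f_B = 0.667 − f_A:
f_A·(-47.2 − -0.3) = -21.271 − 0.667×(-0.3) = -21.071
f_A = -21.071 / -46.9 = 0.4493

0.449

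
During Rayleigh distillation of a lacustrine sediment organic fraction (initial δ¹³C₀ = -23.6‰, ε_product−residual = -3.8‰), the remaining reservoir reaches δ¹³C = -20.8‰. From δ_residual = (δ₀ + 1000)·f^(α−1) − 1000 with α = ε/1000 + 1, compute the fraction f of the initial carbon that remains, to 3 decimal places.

α − 1 = ε/1000 = -0.0038
(δ_res + 1000)/(δ₀ + 1000) = (-20.8 + 1000)/(-23.6 + 1000) = 979.2/976.4 = 1.002868
f = 1.002868^(1/-0.0038) = exp(ln(1.002868)/-0.0038) = exp(0.00286/-0.0038)
f = exp(-0.7536) = 0.4707

0.471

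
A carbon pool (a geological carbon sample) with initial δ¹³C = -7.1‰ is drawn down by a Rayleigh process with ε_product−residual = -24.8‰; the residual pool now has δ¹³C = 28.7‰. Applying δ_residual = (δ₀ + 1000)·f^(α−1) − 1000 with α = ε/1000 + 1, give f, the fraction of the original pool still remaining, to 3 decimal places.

α − 1 = ε/1000 = -0.0248
(δ_res + 1000)/(δ₀ + 1000) = (28.7 + 1000)/(-7.1 + 1000) = 1028.7/992.9 = 1.036056
f = 1.036056^(1/-0.0248) = exp(ln(1.036056)/-0.0248) = exp(0.03542/-0.0248)
f = exp(-1.4283) = 0.2397

0.240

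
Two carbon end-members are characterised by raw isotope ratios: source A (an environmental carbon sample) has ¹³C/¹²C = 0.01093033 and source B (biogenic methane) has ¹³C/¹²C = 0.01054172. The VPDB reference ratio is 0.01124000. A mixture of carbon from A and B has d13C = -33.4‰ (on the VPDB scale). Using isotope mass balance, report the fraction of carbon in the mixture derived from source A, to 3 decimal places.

0.831

δ_A = (0.01093033/0.01124000 − 1)×1000 = (0.972449 − 1)×1000 = -27.551‰
δ_B = (0.01054172/0.01124000 − 1)×1000 = (0.937875 − 1)×1000 = -62.125‰
f_A = (δ_mix − δ_B)/(δ_A − δ_B) = (-33.4 − (-62.125))/(-27.551 − (-62.125))
f_A = 28.725 / 34.574 = 0.8308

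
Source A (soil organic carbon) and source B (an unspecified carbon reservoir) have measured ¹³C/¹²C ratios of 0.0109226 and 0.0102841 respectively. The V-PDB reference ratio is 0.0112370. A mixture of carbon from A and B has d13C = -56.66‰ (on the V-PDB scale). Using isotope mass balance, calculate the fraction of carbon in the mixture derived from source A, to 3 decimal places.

0.495

δ_A = (0.0109226/0.0112370 − 1)×1000 = (0.972021 − 1)×1000 = -27.979‰
δ_B = (0.0102841/0.0112370 − 1)×1000 = (0.915200 − 1)×1000 = -84.800‰
f_A = (δ_mix − δ_B)/(δ_A − δ_B) = (-56.66 − (-84.800))/(-27.979 − (-84.800))
f_A = 28.140 / 56.821 = 0.4952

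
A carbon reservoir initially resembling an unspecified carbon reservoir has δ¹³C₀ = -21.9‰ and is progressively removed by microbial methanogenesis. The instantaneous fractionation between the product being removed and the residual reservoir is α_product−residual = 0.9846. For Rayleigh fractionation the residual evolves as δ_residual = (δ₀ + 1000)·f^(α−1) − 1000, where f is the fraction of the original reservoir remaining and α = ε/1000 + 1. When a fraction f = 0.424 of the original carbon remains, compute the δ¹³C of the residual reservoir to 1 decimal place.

Rayleigh residual: δ_res = (δ₀ + 1000)·f^(α−1) − 1000
α − 1 = -0.01540
f^(α−1) = 0.424^(-0.01540) = 1.013301
δ_res = (-21.9 + 1000) × 1.013301 − 1000 = 991.110 − 1000 = -8.89‰

-8.9‰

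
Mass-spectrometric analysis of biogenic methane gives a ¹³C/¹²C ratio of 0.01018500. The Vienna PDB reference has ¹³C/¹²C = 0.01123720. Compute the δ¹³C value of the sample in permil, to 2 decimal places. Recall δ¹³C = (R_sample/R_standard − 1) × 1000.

-93.64 permil

δ¹³C = (R_sample / R_standard − 1) × 1000
R_sample / R_standard = 0.01018500 / 0.01123720 = 0.906365
δ¹³C = (0.906365 − 1) × 1000 = -93.635 permil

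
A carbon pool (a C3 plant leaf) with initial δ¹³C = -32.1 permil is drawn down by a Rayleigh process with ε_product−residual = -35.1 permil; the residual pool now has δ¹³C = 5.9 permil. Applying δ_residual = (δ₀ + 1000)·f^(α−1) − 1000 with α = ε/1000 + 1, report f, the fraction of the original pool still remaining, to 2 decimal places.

0.33

α − 1 = ε/1000 = -0.0351
(δ_res + 1000)/(δ₀ + 1000) = (5.9 + 1000)/(-32.1 + 1000) = 1005.9/967.9 = 1.039260
f = 1.039260^(1/-0.0351) = exp(ln(1.039260)/-0.0351) = exp(0.03851/-0.0351)
f = exp(-1.0971) = 0.3338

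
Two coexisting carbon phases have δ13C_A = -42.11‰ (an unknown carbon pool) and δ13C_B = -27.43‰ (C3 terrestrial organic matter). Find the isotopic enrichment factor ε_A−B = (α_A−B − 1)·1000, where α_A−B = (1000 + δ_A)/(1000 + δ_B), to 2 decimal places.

-15.09‰

α_A−B = (1000 + -42.11) / (1000 + -27.43) = 957.89 / 972.57 = 0.984906
ε_A−B = (0.984906 − 1) × 1000 = -15.094‰
(The approximation ε ≈ δ_A − δ_B would give -14.68‰.)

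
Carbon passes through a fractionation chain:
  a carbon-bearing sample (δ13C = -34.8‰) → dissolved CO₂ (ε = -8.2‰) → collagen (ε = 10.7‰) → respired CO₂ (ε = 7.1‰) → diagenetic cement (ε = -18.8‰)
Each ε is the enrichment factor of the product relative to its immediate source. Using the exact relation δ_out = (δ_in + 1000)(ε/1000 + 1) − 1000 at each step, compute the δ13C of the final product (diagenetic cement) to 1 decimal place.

-43.9‰

step 1: δ = (-34.80 + 1000)·(-8.2/1000 + 1) − 1000 = -42.71‰
step 2: δ = (-42.71 + 1000)·(10.7/1000 + 1) − 1000 = -32.47‰
step 3: δ = (-32.47 + 1000)·(7.1/1000 + 1) − 1000 = -25.60‰
step 4: δ = (-25.60 + 1000)·(-18.8/1000 + 1) − 1000 = -43.92‰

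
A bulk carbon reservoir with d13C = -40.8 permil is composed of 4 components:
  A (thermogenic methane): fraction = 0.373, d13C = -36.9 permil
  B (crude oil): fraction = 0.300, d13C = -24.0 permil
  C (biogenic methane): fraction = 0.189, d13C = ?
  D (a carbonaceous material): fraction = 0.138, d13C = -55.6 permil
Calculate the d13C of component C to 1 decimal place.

-64.4 permil

Isotope mass balance: δ_bulk = Σ fᵢ·δᵢ.
-40.8 = 0.373×(-36.9) + 0.300×(-24.0) + 0.189×δ_C + 0.138×(-55.6)
0.189·δ_C = -40.8 − (-28.636) = -12.163
δ_C = -12.163 / 0.189 = -64.36 permil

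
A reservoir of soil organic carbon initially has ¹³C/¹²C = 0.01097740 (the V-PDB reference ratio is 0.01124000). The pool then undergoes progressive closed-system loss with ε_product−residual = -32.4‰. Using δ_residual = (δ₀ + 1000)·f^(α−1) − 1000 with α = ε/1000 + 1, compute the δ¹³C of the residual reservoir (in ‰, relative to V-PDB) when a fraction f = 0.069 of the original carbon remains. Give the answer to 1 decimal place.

65.0‰

δ₀ = (0.01097740/0.01124000 − 1)×1000 = (0.976637 − 1)×1000 = -23.363‰
α − 1 = ε/1000 = -0.0324
f^(α−1) = 0.069^(-0.0324) = 1.090489
δ_res = (-23.363 + 1000) × 1.090489 − 1000 = 1065.012 − 1000 = 65.01‰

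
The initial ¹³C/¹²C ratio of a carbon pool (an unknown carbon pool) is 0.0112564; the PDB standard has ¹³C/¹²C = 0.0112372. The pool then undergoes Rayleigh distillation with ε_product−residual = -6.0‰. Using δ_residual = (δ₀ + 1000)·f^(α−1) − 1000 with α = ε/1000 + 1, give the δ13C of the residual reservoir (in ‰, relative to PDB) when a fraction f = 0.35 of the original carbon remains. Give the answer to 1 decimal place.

δ₀ = (0.0112564/0.0112372 − 1)×1000 = (1.001709 − 1)×1000 = 1.709‰
α − 1 = ε/1000 = -0.0060
f^(α−1) = 0.35^(-0.0060) = 1.006319
δ_res = (1.709 + 1000) × 1.006319 − 1000 = 1008.038 − 1000 = 8.04‰

8.0‰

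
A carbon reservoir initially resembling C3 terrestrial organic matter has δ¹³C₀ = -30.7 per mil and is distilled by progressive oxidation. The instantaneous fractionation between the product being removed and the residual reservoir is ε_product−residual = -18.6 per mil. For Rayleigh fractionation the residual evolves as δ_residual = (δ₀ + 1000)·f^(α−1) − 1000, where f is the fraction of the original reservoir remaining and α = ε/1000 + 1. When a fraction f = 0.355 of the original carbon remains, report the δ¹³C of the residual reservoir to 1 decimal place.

-11.8 per mil

Rayleigh residual: δ_res = (δ₀ + 1000)·f^(α−1) − 1000
α = ε/1000 + 1 = 0.98140, so α − 1 = -0.01860
f^(α−1) = 0.355^(-0.01860) = 1.019450
δ_res = (-30.7 + 1000) × 1.019450 − 1000 = 988.152 − 1000 = -11.85 per mil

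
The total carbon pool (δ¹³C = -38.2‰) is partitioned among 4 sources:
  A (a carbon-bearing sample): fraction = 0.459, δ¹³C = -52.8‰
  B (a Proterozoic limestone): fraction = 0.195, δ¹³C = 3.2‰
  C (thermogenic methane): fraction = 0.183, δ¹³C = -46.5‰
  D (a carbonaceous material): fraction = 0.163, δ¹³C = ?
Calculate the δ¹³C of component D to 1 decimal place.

-37.3‰

Isotope mass balance: δ_bulk = Σ fᵢ·δᵢ.
-38.2 = 0.459×(-52.8) + 0.195×(3.2) + 0.183×(-46.5) + 0.163×δ_D
0.163·δ_D = -38.2 − (-32.121) = -6.079
δ_D = -6.079 / 0.163 = -37.30‰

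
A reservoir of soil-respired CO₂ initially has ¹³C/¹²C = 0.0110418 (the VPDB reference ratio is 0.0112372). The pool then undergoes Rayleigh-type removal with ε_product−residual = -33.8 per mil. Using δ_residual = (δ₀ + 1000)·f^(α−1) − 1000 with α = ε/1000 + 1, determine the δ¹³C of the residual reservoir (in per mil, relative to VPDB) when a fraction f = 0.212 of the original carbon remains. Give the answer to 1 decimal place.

35.5 per mil

δ₀ = (0.0110418/0.0112372 − 1)×1000 = (0.982611 − 1)×1000 = -17.389 per mil
α − 1 = ε/1000 = -0.0338
f^(α−1) = 0.212^(-0.0338) = 1.053828
δ_res = (-17.389 + 1000) × 1.053828 − 1000 = 1035.504 − 1000 = 35.50 per mil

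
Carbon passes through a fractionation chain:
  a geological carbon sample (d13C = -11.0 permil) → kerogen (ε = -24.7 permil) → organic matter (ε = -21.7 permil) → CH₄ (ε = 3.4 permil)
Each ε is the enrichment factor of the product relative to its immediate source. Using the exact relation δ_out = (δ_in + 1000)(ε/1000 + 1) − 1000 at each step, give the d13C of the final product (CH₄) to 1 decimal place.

-53.2 permil

step 1: δ = (-11.00 + 1000)·(-24.7/1000 + 1) − 1000 = -35.43 permil
step 2: δ = (-35.43 + 1000)·(-21.7/1000 + 1) − 1000 = -56.36 permil
step 3: δ = (-56.36 + 1000)·(3.4/1000 + 1) − 1000 = -53.15 permil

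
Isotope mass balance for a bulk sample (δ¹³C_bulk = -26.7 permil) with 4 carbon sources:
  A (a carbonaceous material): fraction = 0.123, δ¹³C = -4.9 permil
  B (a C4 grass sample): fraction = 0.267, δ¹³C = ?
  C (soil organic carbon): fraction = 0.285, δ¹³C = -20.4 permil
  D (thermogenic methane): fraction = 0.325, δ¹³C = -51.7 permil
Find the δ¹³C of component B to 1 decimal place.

-13.0 permil

Isotope mass balance: δ_bulk = Σ fᵢ·δᵢ.
-26.7 = 0.123×(-4.9) + 0.267×δ_B + 0.285×(-20.4) + 0.325×(-51.7)
0.267·δ_B = -26.7 − (-23.219) = -3.481
δ_B = -3.481 / 0.267 = -13.04 permil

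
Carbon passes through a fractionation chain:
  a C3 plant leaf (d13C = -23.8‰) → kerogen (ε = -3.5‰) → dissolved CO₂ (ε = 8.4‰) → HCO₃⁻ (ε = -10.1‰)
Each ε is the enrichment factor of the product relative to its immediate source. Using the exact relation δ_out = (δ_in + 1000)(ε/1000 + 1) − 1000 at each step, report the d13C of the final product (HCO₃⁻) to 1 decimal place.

step 1: δ = (-23.80 + 1000)·(-3.5/1000 + 1) − 1000 = -27.22‰
step 2: δ = (-27.22 + 1000)·(8.4/1000 + 1) − 1000 = -19.05‰
step 3: δ = (-19.05 + 1000)·(-10.1/1000 + 1) − 1000 = -28.95‰

-29.0‰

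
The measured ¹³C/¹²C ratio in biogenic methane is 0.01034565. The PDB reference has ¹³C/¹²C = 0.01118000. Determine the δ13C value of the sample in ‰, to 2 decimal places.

δ13C = (R_sample / R_standard − 1) × 1000
R_sample / R_standard = 0.01034565 / 0.01118000 = 0.925371
δ13C = (0.925371 − 1) × 1000 = -74.629‰

-74.63‰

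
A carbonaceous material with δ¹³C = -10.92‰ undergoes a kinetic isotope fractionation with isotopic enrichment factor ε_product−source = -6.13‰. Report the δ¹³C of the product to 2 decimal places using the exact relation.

To first order, δ_product ≈ δ_source + ε = -17.05‰.
Exactly, δ_product = (δ_source + 1000)·(ε/1000 + 1) − 1000.
δ_product = (-10.92 + 1000) × (-6.13/1000 + 1) − 1000
δ_product = -16.983‰

-16.98‰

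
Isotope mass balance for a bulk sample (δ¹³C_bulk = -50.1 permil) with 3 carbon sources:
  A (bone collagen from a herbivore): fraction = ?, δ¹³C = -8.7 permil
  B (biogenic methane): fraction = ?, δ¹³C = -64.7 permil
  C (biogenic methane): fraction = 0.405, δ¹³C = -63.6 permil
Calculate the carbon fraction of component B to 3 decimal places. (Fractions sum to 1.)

0.342

Let f_B and f_A be the unknown fractions; fractions sum to 1 so f_B + f_A = 0.595.
Mass balance: Σ fᵢ·δᵢ = δ_bulk ⇒ f_B·(-64.7) + f_A·(-8.7) = -50.1 − (-25.758) = -24.342
Substitute f_A = 0.595 − f_B:
f_B·(-64.7 − -8.7) = -24.342 − 0.595×(-8.7) = -19.166
f_B = -19.166 / -56.0 = 0.3422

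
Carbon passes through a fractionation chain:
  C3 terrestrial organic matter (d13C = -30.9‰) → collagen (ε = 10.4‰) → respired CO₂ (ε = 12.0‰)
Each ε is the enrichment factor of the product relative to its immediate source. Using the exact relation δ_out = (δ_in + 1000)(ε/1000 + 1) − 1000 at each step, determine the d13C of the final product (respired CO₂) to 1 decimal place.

-9.1‰

step 1: δ = (-30.90 + 1000)·(10.4/1000 + 1) − 1000 = -20.82‰
step 2: δ = (-20.82 + 1000)·(12.0/1000 + 1) − 1000 = -9.07‰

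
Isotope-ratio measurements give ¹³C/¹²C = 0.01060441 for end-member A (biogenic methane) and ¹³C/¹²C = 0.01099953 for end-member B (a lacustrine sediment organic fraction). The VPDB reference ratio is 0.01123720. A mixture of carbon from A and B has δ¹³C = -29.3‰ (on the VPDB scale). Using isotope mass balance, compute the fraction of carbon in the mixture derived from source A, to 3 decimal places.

0.232

δ_A = (0.01060441/0.01123720 − 1)×1000 = (0.943688 − 1)×1000 = -56.312‰
δ_B = (0.01099953/0.01123720 − 1)×1000 = (0.978850 − 1)×1000 = -21.150‰
f_A = (δ_mix − δ_B)/(δ_A − δ_B) = (-29.3 − (-21.150))/(-56.312 − (-21.150))
f_A = -8.150 / -35.162 = 0.2318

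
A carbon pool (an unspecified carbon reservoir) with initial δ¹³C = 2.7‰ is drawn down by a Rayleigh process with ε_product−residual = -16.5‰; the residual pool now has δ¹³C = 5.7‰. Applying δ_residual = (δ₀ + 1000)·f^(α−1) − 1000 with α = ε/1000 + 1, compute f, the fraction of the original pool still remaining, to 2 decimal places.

0.83

α − 1 = ε/1000 = -0.0165
(δ_res + 1000)/(δ₀ + 1000) = (5.7 + 1000)/(2.7 + 1000) = 1005.7/1002.7 = 1.002992
f = 1.002992^(1/-0.0165) = exp(ln(1.002992)/-0.0165) = exp(0.00299/-0.0165)
f = exp(-0.1811) = 0.8344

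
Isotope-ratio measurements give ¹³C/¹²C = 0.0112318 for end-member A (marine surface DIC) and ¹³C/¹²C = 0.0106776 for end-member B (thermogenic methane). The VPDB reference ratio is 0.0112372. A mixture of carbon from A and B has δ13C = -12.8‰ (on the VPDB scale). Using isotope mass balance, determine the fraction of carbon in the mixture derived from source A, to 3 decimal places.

0.750

δ_A = (0.0112318/0.0112372 − 1)×1000 = (0.999519 − 1)×1000 = -0.481‰
δ_B = (0.0106776/0.0112372 − 1)×1000 = (0.950201 − 1)×1000 = -49.799‰
f_A = (δ_mix − δ_B)/(δ_A − δ_B) = (-12.8 − (-49.799))/(-0.481 − (-49.799))
f_A = 36.999 / 49.318 = 0.7502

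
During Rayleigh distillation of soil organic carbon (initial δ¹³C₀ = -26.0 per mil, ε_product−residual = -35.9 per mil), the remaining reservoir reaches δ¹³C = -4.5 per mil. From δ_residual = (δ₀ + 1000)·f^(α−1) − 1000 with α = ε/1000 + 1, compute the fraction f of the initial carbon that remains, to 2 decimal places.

0.54

α − 1 = ε/1000 = -0.0359
(δ_res + 1000)/(δ₀ + 1000) = (-4.5 + 1000)/(-26.0 + 1000) = 995.5/974.0 = 1.022074
f = 1.022074^(1/-0.0359) = exp(ln(1.022074)/-0.0359) = exp(0.02183/-0.0359)
f = exp(-0.6082) = 0.5443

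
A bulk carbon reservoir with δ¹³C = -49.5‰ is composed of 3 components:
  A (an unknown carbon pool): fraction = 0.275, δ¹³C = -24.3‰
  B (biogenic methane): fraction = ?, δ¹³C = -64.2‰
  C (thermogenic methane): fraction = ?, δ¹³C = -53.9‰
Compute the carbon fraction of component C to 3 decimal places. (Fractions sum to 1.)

0.362

Let f_C and f_B be the unknown fractions; fractions sum to 1 so f_C + f_B = 0.725.
Mass balance: Σ fᵢ·δᵢ = δ_bulk ⇒ f_C·(-53.9) + f_B·(-64.2) = -49.5 − (-6.683) = -42.817
Substitute f_B = 0.725 − f_C:
f_C·(-53.9 − -64.2) = -42.817 − 0.725×(-64.2) = 3.728
f_C = 3.728 / 10.3 = 0.3619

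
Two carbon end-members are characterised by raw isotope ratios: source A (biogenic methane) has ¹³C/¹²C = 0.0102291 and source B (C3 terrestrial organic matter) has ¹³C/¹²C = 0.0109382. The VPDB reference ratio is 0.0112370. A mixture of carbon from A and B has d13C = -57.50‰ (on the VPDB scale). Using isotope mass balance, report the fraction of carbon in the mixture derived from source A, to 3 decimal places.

0.490

δ_A = (0.0102291/0.0112370 − 1)×1000 = (0.910305 − 1)×1000 = -89.695‰
δ_B = (0.0109382/0.0112370 − 1)×1000 = (0.973409 − 1)×1000 = -26.591‰
f_A = (δ_mix − δ_B)/(δ_A − δ_B) = (-57.50 − (-26.591))/(-89.695 − (-26.591))
f_A = -30.909 / -63.104 = 0.4898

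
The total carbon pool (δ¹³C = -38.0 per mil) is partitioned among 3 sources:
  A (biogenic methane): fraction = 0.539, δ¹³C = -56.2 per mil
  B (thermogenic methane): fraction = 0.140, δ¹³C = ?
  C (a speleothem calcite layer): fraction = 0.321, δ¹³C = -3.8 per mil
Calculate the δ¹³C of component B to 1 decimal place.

-46.3 per mil

Isotope mass balance: δ_bulk = Σ fᵢ·δᵢ.
-38.0 = 0.539×(-56.2) + 0.140×δ_B + 0.321×(-3.8)
0.140·δ_B = -38.0 − (-31.512) = -6.488
δ_B = -6.488 / 0.140 = -46.35 per mil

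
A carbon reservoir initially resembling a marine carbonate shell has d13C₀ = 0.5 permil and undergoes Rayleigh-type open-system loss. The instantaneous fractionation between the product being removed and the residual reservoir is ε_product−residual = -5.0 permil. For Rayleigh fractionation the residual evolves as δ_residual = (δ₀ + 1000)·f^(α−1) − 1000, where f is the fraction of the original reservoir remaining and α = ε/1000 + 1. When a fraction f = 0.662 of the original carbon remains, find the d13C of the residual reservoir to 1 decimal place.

Rayleigh residual: δ_res = (δ₀ + 1000)·f^(α−1) − 1000
α = ε/1000 + 1 = 0.99500, so α − 1 = -0.00500
f^(α−1) = 0.662^(-0.00500) = 1.002065
δ_res = (0.5 + 1000) × 1.002065 − 1000 = 1002.566 − 1000 = 2.57 permil

2.6 permil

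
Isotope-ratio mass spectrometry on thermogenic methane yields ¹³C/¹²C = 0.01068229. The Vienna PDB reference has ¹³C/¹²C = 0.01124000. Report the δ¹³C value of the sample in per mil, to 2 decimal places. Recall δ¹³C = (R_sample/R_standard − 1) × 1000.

δ¹³C = (R_sample / R_standard − 1) × 1000
R_sample / R_standard = 0.01068229 / 0.01124000 = 0.950382
δ¹³C = (0.950382 − 1) × 1000 = -49.618 per mil

-49.62 per mil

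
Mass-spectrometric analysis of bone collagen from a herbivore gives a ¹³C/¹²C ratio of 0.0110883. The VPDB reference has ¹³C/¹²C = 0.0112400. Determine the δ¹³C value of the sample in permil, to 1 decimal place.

δ¹³C = (R_sample / R_standard − 1) × 1000
R_sample / R_standard = 0.0110883 / 0.0112400 = 0.986504
δ¹³C = (0.986504 − 1) × 1000 = -13.50 permil

-13.5 permil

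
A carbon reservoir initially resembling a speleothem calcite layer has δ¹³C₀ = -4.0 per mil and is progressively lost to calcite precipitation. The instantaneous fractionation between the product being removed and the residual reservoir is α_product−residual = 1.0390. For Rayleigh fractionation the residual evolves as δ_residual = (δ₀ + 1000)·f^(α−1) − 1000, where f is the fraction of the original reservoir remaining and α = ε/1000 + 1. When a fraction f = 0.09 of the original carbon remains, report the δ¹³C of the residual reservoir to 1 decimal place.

-93.3 per mil

Rayleigh residual: δ_res = (δ₀ + 1000)·f^(α−1) − 1000
α − 1 = 0.03900
f^(α−1) = 0.09^(0.03900) = 0.910365
δ_res = (-4.0 + 1000) × 0.910365 − 1000 = 906.723 − 1000 = -93.28 per mil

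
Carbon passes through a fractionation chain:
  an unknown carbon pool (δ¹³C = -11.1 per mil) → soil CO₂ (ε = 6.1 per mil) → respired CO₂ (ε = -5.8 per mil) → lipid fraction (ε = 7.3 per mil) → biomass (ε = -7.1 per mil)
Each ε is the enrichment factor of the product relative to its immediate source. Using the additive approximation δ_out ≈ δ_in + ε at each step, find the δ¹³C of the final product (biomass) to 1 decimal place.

-10.6 per mil

step 1: δ ≈ -11.1 + (6.1) = -5.0 per mil
step 2: δ ≈ -5.0 + (-5.8) = -10.8 per mil
step 3: δ ≈ -10.8 + (7.3) = -3.5 per mil
step 4: δ ≈ -3.5 + (-7.1) = -10.6 per mil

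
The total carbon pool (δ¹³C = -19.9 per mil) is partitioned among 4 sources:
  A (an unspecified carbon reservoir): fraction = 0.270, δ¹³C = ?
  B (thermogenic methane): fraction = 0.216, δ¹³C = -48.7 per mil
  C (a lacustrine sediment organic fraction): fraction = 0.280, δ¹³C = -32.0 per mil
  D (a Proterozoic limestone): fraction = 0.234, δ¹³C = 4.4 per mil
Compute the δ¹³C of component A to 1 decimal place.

Isotope mass balance: δ_bulk = Σ fᵢ·δᵢ.
-19.9 = 0.270×δ_A + 0.216×(-48.7) + 0.280×(-32.0) + 0.234×(4.4)
0.270·δ_A = -19.9 − (-18.450) = -1.450
δ_A = -1.450 / 0.270 = -5.37 per mil

-5.4 per mil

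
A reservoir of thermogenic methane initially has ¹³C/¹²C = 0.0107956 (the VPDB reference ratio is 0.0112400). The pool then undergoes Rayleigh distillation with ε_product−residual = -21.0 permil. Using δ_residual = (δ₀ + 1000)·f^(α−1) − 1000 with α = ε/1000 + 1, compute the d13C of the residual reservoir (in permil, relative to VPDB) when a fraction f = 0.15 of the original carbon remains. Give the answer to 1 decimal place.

-0.5 permil

δ₀ = (0.0107956/0.0112400 − 1)×1000 = (0.960463 − 1)×1000 = -39.537 permil
α − 1 = ε/1000 = -0.0210
f^(α−1) = 0.15^(-0.0210) = 1.040644
δ_res = (-39.537 + 1000) × 1.040644 − 1000 = 999.499 − 1000 = -0.50 permil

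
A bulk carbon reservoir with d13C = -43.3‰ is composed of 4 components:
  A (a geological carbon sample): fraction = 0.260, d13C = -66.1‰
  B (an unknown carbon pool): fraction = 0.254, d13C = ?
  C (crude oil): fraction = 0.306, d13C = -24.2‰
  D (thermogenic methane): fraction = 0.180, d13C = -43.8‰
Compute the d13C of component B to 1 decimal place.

Isotope mass balance: δ_bulk = Σ fᵢ·δᵢ.
-43.3 = 0.260×(-66.1) + 0.254×δ_B + 0.306×(-24.2) + 0.180×(-43.8)
0.254·δ_B = -43.3 − (-32.475) = -10.825
δ_B = -10.825 / 0.254 = -42.62‰

-42.6‰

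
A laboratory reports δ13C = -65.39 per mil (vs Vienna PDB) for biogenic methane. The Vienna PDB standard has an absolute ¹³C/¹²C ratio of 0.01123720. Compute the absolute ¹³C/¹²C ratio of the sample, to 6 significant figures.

0.0105024

R_sample = R_standard × (δ13C/1000 + 1)
R_sample = 0.01123720 × (-65.39/1000 + 1) = 0.01123720 × 0.934610
R_sample = 0.0105024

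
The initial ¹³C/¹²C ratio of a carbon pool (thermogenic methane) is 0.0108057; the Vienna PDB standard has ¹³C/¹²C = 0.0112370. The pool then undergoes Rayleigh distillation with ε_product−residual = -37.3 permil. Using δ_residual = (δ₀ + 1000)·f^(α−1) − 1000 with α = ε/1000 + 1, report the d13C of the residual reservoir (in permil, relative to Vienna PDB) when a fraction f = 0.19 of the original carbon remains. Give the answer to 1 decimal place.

δ₀ = (0.0108057/0.0112370 − 1)×1000 = (0.961618 − 1)×1000 = -38.382 permil
α − 1 = ε/1000 = -0.0373
f^(α−1) = 0.19^(-0.0373) = 1.063904
δ_res = (-38.382 + 1000) × 1.063904 − 1000 = 1023.069 − 1000 = 23.07 permil

23.1 permil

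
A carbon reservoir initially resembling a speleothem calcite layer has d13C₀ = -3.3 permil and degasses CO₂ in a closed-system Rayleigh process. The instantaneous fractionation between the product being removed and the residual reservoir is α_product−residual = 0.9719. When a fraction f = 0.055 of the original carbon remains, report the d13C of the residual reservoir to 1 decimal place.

Rayleigh residual: δ_res = (δ₀ + 1000)·f^(α−1) − 1000
α − 1 = -0.02810
f^(α−1) = 0.055^(-0.02810) = 1.084915
δ_res = (-3.3 + 1000) × 1.084915 − 1000 = 1081.335 − 1000 = 81.34 permil

81.3 permil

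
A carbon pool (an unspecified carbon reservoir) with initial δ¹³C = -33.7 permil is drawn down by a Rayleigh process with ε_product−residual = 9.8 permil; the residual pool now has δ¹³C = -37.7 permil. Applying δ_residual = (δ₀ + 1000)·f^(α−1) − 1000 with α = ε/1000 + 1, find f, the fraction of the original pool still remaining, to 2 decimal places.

0.65

α − 1 = ε/1000 = 0.0098
(δ_res + 1000)/(δ₀ + 1000) = (-37.7 + 1000)/(-33.7 + 1000) = 962.3/966.3 = 0.995860
f = 0.995860^(1/0.0098) = exp(ln(0.995860)/0.0098) = exp(-0.00415/0.0098)
f = exp(-0.4233) = 0.6549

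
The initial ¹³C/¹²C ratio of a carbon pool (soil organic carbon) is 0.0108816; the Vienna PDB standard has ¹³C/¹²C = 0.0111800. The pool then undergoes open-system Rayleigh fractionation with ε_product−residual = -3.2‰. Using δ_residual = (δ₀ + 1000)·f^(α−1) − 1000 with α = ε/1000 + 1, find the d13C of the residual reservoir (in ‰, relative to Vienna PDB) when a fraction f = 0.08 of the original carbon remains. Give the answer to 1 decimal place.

δ₀ = (0.0108816/0.0111800 − 1)×1000 = (0.973309 − 1)×1000 = -26.691‰
α − 1 = ε/1000 = -0.0032
f^(α−1) = 0.08^(-0.0032) = 1.008115
δ_res = (-26.691 + 1000) × 1.008115 − 1000 = 981.208 − 1000 = -18.79‰

-18.8‰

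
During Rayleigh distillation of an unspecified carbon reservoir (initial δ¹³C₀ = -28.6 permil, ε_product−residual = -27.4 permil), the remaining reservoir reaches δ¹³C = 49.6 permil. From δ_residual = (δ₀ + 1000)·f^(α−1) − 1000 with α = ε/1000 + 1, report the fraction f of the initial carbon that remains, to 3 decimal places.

0.059

α − 1 = ε/1000 = -0.0274
(δ_res + 1000)/(δ₀ + 1000) = (49.6 + 1000)/(-28.6 + 1000) = 1049.6/971.4 = 1.080502
f = 1.080502^(1/-0.0274) = exp(ln(1.080502)/-0.0274) = exp(0.07743/-0.0274)
f = exp(-2.8258) = 0.0593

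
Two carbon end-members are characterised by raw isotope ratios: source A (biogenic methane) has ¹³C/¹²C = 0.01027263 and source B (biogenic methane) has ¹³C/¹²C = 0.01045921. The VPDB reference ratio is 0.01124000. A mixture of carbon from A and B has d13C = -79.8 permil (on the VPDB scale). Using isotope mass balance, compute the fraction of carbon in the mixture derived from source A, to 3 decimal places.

δ_A = (0.01027263/0.01124000 − 1)×1000 = (0.913935 − 1)×1000 = -86.065 permil
δ_B = (0.01045921/0.01124000 − 1)×1000 = (0.930535 − 1)×1000 = -69.465 permil
f_A = (δ_mix − δ_B)/(δ_A − δ_B) = (-79.8 − (-69.465))/(-86.065 − (-69.465))
f_A = -10.335 / -16.600 = 0.6226

0.623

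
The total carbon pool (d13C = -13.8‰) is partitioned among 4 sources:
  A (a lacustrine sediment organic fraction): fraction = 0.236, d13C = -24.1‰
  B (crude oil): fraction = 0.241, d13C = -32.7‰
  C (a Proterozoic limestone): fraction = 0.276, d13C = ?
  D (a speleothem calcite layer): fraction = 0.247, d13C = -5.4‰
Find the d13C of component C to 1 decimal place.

Isotope mass balance: δ_bulk = Σ fᵢ·δᵢ.
-13.8 = 0.236×(-24.1) + 0.241×(-32.7) + 0.276×δ_C + 0.247×(-5.4)
0.276·δ_C = -13.8 − (-14.902) = 1.102
δ_C = 1.102 / 0.276 = 3.99‰

4.0‰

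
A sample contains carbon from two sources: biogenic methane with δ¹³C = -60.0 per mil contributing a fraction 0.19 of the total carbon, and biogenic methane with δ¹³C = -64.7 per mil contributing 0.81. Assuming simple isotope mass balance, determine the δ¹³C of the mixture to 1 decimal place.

δ_mix = f_A·δ_A + f_B·δ_B
δ_mix = 0.19 × (-60.0) + 0.81 × (-64.7)
δ_mix = -11.40 + -52.41 = -63.81 per mil

-63.8 per mil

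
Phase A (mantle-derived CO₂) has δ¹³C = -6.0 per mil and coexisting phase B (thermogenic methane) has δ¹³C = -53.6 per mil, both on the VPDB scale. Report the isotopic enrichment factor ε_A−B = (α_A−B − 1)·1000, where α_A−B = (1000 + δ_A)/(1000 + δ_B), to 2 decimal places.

α_A−B = (1000 + -6.0) / (1000 + -53.6) = 994.0 / 946.4 = 1.050296
ε_A−B = (1.050296 − 1) × 1000 = 50.296 per mil
(The approximation ε ≈ δ_A − δ_B would give 47.6 per mil.)

50.30 per mil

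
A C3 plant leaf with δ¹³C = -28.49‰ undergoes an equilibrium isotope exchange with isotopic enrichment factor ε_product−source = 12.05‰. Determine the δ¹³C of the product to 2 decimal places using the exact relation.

-16.78‰

Exactly, δ_product = (δ_source + 1000)·(ε/1000 + 1) − 1000.
δ_product = (-28.49 + 1000) × (12.05/1000 + 1) − 1000
δ_product = -16.783‰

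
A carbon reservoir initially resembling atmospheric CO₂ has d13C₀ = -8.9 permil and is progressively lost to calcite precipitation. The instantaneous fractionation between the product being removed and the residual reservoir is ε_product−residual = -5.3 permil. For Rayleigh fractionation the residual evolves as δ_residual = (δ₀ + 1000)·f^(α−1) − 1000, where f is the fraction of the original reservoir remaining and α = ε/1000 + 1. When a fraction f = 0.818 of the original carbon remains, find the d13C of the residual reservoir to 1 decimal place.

Rayleigh residual: δ_res = (δ₀ + 1000)·f^(α−1) − 1000
α = ε/1000 + 1 = 0.99470, so α − 1 = -0.00530
f^(α−1) = 0.818^(-0.00530) = 1.001065
δ_res = (-8.9 + 1000) × 1.001065 − 1000 = 992.156 − 1000 = -7.84 permil

-7.8 permil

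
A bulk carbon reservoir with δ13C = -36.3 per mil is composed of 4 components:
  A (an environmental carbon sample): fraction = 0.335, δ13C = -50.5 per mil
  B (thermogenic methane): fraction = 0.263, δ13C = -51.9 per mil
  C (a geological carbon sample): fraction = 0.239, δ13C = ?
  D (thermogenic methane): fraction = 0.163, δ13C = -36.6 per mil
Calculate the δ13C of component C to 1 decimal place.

Isotope mass balance: δ_bulk = Σ fᵢ·δᵢ.
-36.3 = 0.335×(-50.5) + 0.263×(-51.9) + 0.239×δ_C + 0.163×(-36.6)
0.239·δ_C = -36.3 − (-36.533) = 0.233
δ_C = 0.233 / 0.239 = 0.97 per mil

1.0 per mil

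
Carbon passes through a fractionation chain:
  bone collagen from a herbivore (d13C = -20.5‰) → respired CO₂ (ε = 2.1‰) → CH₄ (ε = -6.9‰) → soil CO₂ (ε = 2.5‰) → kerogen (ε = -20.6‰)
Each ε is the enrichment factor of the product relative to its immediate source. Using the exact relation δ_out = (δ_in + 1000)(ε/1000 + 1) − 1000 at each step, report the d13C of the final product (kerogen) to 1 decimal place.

step 1: δ = (-20.50 + 1000)·(2.1/1000 + 1) − 1000 = -18.44‰
step 2: δ = (-18.44 + 1000)·(-6.9/1000 + 1) − 1000 = -25.22‰
step 3: δ = (-25.22 + 1000)·(2.5/1000 + 1) − 1000 = -22.78‰
step 4: δ = (-22.78 + 1000)·(-20.6/1000 + 1) − 1000 = -42.91‰

-42.9‰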